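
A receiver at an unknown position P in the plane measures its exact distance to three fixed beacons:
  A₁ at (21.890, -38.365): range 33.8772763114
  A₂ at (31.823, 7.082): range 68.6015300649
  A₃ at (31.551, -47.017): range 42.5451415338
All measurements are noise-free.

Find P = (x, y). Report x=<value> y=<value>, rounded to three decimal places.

x=-10.991 y=-46.519

eq1: (x − 21.890)² + (y + 38.365)² = 33.8772763114²
eq2: (x − 31.823)² + (y − 7.082)² = 68.6015300649²
eq3: (x − 31.551)² + (y + 47.017)² = 42.5451415338²
eq2−eq1, eq2−eq3 (x²,y² cancel):
  -19.866·x − 90.894·y = 4446.687349
  -0.544·x − 108.198·y = 5039.286696
det = -19.866·-108.198 − -90.894·-0.544 = 2100.015132
x = (4446.687349·-108.198 − -90.894·5039.286696) / 2100.015132 = -10.991232
y = (-19.866·5039.286696 − 4446.687349·-0.544) / 2100.015132 = -46.519413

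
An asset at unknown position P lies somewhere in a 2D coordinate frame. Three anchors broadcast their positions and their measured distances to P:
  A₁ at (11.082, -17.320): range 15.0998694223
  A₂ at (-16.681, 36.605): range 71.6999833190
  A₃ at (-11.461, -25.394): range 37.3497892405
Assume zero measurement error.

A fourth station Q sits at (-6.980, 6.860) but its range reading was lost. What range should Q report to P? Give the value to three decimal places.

eq1: (x − 11.082)² + (y + 17.320)² = 15.0998694223²
eq2: (x + 16.681)² + (y − 36.605)² = 71.6999833190²
eq3: (x + 11.461)² + (y + 25.394)² = 37.3497892405²
eq1−eq2, eq1−eq3 (x²,y² cancel):
  -55.526·x + 107.850·y = -3717.492889
  -45.086·x − 16.148·y = -813.584067
det = -55.526·-16.148 − 107.850·-45.086 = 5759.158948
x = (-3717.492889·-16.148 − 107.850·-813.584067) / 5759.158948 = 25.659149
y = (-55.526·-813.584067 − -3717.492889·-45.086) / 5759.158948 = -21.258628
|P − Q| = √((25.659149 − -6.980)² + (-21.258628 − 6.860)²) = 43.080985

43.081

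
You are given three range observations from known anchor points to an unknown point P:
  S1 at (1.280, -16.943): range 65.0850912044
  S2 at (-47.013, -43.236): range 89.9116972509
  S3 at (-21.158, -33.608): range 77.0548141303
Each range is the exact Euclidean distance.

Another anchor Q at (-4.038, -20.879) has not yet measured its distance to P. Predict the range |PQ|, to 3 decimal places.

67.054

eq1: (x − 1.280)² + (y + 16.943)² = 65.0850912044²
eq2: (x + 47.013)² + (y + 43.236)² = 89.9116972509²
eq3: (x + 21.158)² + (y + 33.608)² = 77.0548141303²
eq3−eq1, eq3−eq2 (x²,y² cancel):
  44.876·x + 33.330·y = 412.920305
  -51.710·x − 19.256·y = 355.746315
det = 44.876·-19.256 − 33.330·-51.710 = 859.362044
x = (412.920305·-19.256 − 33.330·355.746315) / 859.362044 = -23.049910
y = (44.876·355.746315 − 412.920305·-51.710) / 859.362044 = 43.423585
|P − Q| = √((-23.049910 − -4.038)² + (43.423585 − -20.879)²) = 67.054270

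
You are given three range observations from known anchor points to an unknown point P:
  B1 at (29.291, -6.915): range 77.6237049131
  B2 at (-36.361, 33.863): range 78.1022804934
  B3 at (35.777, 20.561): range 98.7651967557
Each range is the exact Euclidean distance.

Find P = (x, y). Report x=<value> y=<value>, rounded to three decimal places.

x=-38.791 y=-44.201

eq1: (x − 29.291)² + (y + 6.915)² = 77.6237049131²
eq2: (x + 36.361)² + (y − 33.863)² = 78.1022804934²
eq3: (x − 35.777)² + (y − 20.561)² = 98.7651967557²
eq1−eq2, eq1−eq3 (x²,y² cancel):
  -131.304·x + 81.556·y = 1488.518530
  12.972·x + 54.952·y = -2932.155982
det = -131.304·54.952 − 81.556·12.972 = -8273.361840
x = (1488.518530·54.952 − 81.556·-2932.155982) / -8273.361840 = -38.791001
y = (-131.304·-2932.155982 − 1488.518530·12.972) / -8273.361840 = -44.201469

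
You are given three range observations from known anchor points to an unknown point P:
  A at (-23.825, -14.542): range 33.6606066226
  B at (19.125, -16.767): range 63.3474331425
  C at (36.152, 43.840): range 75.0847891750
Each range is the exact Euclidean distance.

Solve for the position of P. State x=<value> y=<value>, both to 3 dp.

eq1: (x + 23.825)² + (y + 14.542)² = 33.6606066226²
eq2: (x − 19.125)² + (y + 16.767)² = 63.3474331425²
eq3: (x − 36.152)² + (y − 43.840)² = 75.0847891750²
eq3−eq2, eq3−eq1 (x²,y² cancel):
  -34.054·x − 121.214·y = -957.186510
  -119.954·x − 116.764·y = 2054.876812
det = -34.054·-116.764 − -121.214·-119.954 = -10563.822900
x = (-957.186510·-116.764 − -121.214·2054.876812) / -10563.822900 = -34.158540
y = (-34.054·2054.876812 − -957.186510·-119.954) / -10563.822900 = 17.493206

x=-34.159 y=17.493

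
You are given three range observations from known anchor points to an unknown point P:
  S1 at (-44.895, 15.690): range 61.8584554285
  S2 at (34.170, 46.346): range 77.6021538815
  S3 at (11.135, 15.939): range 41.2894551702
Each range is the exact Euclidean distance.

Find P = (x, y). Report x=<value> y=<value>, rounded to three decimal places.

x=2.232 y=-24.379

eq1: (x + 44.895)² + (y − 15.690)² = 61.8584554285²
eq2: (x − 34.170)² + (y − 46.346)² = 77.6021538815²
eq3: (x − 11.135)² + (y − 15.939)² = 41.2894551702²
eq3−eq2, eq3−eq1 (x²,y² cancel):
  46.070·x + 60.814·y = -1379.774509
  -112.060·x − 0.498·y = -237.952221
det = 46.070·-0.498 − 60.814·-112.060 = 6791.873980
x = (-1379.774509·-0.498 − 60.814·-237.952221) / 6791.873980 = 2.231778
y = (46.070·-237.952221 − -1379.774509·-112.060) / 6791.873980 = -24.379132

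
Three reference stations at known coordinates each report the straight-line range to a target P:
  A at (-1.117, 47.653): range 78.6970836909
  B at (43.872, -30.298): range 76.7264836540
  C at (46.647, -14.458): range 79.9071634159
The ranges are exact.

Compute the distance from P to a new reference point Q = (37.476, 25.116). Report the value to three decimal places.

eq1: (x + 1.117)² + (y − 47.653)² = 78.6970836909²
eq2: (x − 43.872)² + (y + 30.298)² = 76.7264836540²
eq3: (x − 46.647)² + (y + 14.458)² = 79.9071634159²
eq1−eq3, eq1−eq2 (x²,y² cancel):
  95.528·x − 124.222·y = -79.003509
  89.978·x − 155.902·y = 876.942778
det = 95.528·-155.902 − -124.222·89.978 = -3715.759140
x = (-79.003509·-155.902 − -124.222·876.942778) / -3715.759140 = -32.631930
y = (95.528·876.942778 − -79.003509·89.978) / -3715.759140 = -24.458304
|P − Q| = √((-32.631930 − 37.476)² + (-24.458304 − 25.116)²) = 85.864623

85.865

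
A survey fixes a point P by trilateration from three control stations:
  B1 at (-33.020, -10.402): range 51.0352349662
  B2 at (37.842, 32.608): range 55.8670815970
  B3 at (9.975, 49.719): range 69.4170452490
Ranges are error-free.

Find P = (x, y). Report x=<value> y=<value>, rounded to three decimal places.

eq1: (x + 33.020)² + (y + 10.402)² = 51.0352349662²
eq2: (x − 37.842)² + (y − 32.608)² = 55.8670815970²
eq3: (x − 9.975)² + (y − 49.719)² = 69.4170452490²
eq2−eq3, eq2−eq1 (x²,y² cancel):
  -55.734·x + 34.222·y = -1621.414407
  -141.724·x − 86.020·y = -780.241026
det = -55.734·-86.020 − 34.222·-141.724 = 9644.317408
x = (-1621.414407·-86.020 − 34.222·-780.241026) / 9644.317408 = 17.230403
y = (-55.734·-780.241026 − -1621.414407·-141.724) / 9644.317408 = -19.317840

x=17.230 y=-19.318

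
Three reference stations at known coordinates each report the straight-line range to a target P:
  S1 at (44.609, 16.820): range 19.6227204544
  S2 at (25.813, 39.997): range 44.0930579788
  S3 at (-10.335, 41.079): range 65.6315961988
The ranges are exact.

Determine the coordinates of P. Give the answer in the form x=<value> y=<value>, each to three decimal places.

x=39.154 y=-2.029

eq1: (x − 44.609)² + (y − 16.820)² = 19.6227204544²
eq2: (x − 25.813)² + (y − 39.997)² = 44.0930579788²
eq3: (x + 10.335)² + (y − 41.079)² = 65.6315961988²
eq1−eq2, eq1−eq3 (x²,y² cancel):
  -37.592·x + 46.354·y = -1565.950907
  -109.888·x + 48.518·y = -4401.034077
det = -37.592·48.518 − 46.354·-109.888 = 3269.859696
x = (-1565.950907·48.518 − 46.354·-4401.034077) / 3269.859696 = 39.154196
y = (-37.592·-4401.034077 − -1565.950907·-109.888) / 3269.859696 = -2.029304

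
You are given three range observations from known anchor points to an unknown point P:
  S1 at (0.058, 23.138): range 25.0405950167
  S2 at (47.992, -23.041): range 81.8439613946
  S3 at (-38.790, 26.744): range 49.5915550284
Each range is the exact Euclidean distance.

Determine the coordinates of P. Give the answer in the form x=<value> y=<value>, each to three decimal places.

eq1: (x − 0.058)² + (y − 23.138)² = 25.0405950167²
eq2: (x − 47.992)² + (y + 23.041)² = 81.8439613946²
eq3: (x + 38.790)² + (y − 26.744)² = 49.5915550284²
eq3−eq1, eq3−eq2 (x²,y² cancel):
  77.696·x − 7.212·y = 147.755703
  173.564·x − 99.570·y = -3624.897578
det = 77.696·-99.570 − -7.212·173.564 = -6484.447152
x = (147.755703·-99.570 − -7.212·-3624.897578) / -6484.447152 = 6.300429
y = (77.696·-3624.897578 − 147.755703·173.564) / -6484.447152 = 47.388020

x=6.300 y=47.388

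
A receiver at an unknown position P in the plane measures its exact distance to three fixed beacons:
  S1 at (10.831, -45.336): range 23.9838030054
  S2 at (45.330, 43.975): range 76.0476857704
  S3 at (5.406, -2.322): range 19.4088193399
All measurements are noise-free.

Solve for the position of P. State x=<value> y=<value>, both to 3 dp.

x=6.938 y=-21.670

eq1: (x − 10.831)² + (y + 45.336)² = 23.9838030054²
eq2: (x − 45.330)² + (y − 43.975)² = 76.0476857704²
eq3: (x − 5.406)² + (y + 2.322)² = 19.4088193399²
eq1−eq3, eq1−eq2 (x²,y² cancel):
  -10.850·x + 86.028·y = -1939.526399
  68.998·x + 178.622·y = -3392.081636
det = -10.850·178.622 − 86.028·68.998 = -7873.808644
x = (-1939.526399·178.622 − 86.028·-3392.081636) / -7873.808644 = 6.937949
y = (-10.850·-3392.081636 − -1939.526399·68.998) / -7873.808644 = -21.670266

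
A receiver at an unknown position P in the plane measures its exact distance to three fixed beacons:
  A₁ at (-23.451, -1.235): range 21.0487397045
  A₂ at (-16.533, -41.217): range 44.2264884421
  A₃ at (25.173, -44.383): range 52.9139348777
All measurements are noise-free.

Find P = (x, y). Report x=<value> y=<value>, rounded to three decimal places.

x=-2.493 y=0.722

eq1: (x + 23.451)² + (y + 1.235)² = 21.0487397045²
eq2: (x + 16.533)² + (y + 41.217)² = 44.2264884421²
eq3: (x − 25.173)² + (y + 44.383)² = 52.9139348777²
eq1−eq3, eq1−eq2 (x²,y² cancel):
  97.248·x − 86.296·y = -304.779069
  13.836·x − 79.964·y = -92.226285
det = 97.248·-79.964 − -86.296·13.836 = -6582.347616
x = (-304.779069·-79.964 − -86.296·-92.226285) / -6582.347616 = -2.493426
y = (97.248·-92.226285 − -304.779069·13.836) / -6582.347616 = 0.721915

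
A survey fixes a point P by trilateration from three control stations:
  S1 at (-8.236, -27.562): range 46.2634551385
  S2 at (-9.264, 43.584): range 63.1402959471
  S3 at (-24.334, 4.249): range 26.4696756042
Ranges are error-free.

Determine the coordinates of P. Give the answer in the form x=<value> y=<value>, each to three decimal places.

x=-48.925 y=-5.546

eq1: (x + 8.236)² + (y + 27.562)² = 46.2634551385²
eq2: (x + 9.264)² + (y − 43.584)² = 63.1402959471²
eq3: (x + 24.334)² + (y − 4.249)² = 26.4696756042²
eq3−eq2, eq3−eq1 (x²,y² cancel):
  30.140·x + 78.670·y = -1910.864051
  32.196·x − 63.622·y = -1222.365572
det = 30.140·-63.622 − 78.670·32.196 = -4450.426400
x = (-1910.864051·-63.622 − 78.670·-1222.365572) / -4450.426400 = -48.924861
y = (30.140·-1222.365572 − -1910.864051·32.196) / -4450.426400 = -5.545554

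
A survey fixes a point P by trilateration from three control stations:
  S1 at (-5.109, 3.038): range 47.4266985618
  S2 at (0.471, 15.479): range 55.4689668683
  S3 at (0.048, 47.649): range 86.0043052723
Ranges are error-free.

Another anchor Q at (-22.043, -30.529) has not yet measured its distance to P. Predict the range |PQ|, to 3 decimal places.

45.130

eq1: (x + 5.109)² + (y − 3.038)² = 47.4266985618²
eq2: (x − 0.471)² + (y − 15.479)² = 55.4689668683²
eq3: (x − 0.048)² + (y − 47.649)² = 86.0043052723²
eq3−eq2, eq3−eq1 (x²,y² cancel):
  0.846·x − 64.340·y = 2289.326017
  -10.314·x − 89.222·y = 2912.350609
det = 0.846·-89.222 − -64.340·-10.314 = -739.084572
x = (2289.326017·-89.222 − -64.340·2912.350609) / -739.084572 = 22.835827
y = (0.846·2912.350609 − 2289.326017·-10.314) / -739.084572 = -35.281425
|P − Q| = √((22.835827 − -22.043)² + (-35.281425 − -30.529)²) = 45.129754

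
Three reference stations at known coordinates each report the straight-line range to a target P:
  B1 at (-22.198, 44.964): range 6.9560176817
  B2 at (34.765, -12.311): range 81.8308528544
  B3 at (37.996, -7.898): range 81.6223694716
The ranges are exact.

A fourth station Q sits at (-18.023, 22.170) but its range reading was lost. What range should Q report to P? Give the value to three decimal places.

eq1: (x + 22.198)² + (y − 44.964)² = 6.9560176817²
eq2: (x − 34.765)² + (y + 12.311)² = 81.8308528544²
eq3: (x − 37.996)² + (y + 7.898)² = 81.6223694716²
eq2−eq1, eq2−eq3 (x²,y² cancel):
  -113.926·x + 114.550·y = 7802.248851
  6.462·x + 8.826·y = 179.985755
det = -113.926·8.826 − 114.550·6.462 = -1745.732976
x = (7802.248851·8.826 − 114.550·179.985755) / -1745.732976 = -27.636117
y = (-113.926·179.985755 − 7802.248851·6.462) / -1745.732976 = 40.626596
|P − Q| = √((-27.636117 − -18.023)² + (40.626596 − 22.170)²) = 20.810045

20.810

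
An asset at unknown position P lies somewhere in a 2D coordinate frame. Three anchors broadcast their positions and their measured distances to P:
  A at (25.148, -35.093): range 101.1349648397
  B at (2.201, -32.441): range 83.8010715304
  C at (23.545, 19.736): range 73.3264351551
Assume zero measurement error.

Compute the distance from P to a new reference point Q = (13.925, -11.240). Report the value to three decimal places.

77.186

eq1: (x − 25.148)² + (y + 35.093)² = 101.1349648397²
eq2: (x − 2.201)² + (y + 32.441)² = 83.8010715304²
eq3: (x − 23.545)² + (y − 19.736)² = 73.3264351551²
eq3−eq2, eq3−eq1 (x²,y² cancel):
  -42.688·x − 104.354·y = -1532.467336
  3.206·x − 109.658·y = -3931.451189
det = -42.688·-109.658 − -104.354·3.206 = 5015.639628
x = (-1532.467336·-109.658 − -104.354·-3931.451189) / 5015.639628 = -48.292017
y = (-42.688·-3931.451189 − -1532.467336·3.206) / 5015.639628 = 34.440050
|P − Q| = √((-48.292017 − 13.925)² + (34.440050 − -11.240)²) = 77.185647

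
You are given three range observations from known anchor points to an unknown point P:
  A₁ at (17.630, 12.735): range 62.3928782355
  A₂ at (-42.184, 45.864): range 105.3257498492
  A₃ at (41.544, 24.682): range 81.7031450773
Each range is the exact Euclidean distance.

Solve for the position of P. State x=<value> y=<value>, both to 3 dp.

eq1: (x − 17.630)² + (y − 12.735)² = 62.3928782355²
eq2: (x + 42.184)² + (y − 45.864)² = 105.3257498492²
eq3: (x − 41.544)² + (y − 24.682)² = 81.7031450773²
eq3−eq1, eq3−eq2 (x²,y² cancel):
  -47.828·x − 23.894·y = 920.424726
  -167.456·x + 42.364·y = -2870.218374
det = -47.828·42.364 − -23.894·-167.456 = -6027.379056
x = (920.424726·42.364 − -23.894·-2870.218374) / -6027.379056 = 4.908954
y = (-47.828·-2870.218374 − 920.424726·-167.456) / -6027.379056 = -48.347291

x=4.909 y=-48.347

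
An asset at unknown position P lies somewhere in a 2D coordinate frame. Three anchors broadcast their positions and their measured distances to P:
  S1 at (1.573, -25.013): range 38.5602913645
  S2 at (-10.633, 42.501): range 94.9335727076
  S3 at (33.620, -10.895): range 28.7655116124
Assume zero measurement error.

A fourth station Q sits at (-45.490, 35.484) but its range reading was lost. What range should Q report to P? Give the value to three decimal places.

eq1: (x − 1.573)² + (y + 25.013)² = 38.5602913645²
eq2: (x + 10.633)² + (y − 42.501)² = 94.9335727076²
eq3: (x − 33.620)² + (y + 10.895)² = 28.7655116124²
eq3−eq1, eq3−eq2 (x²,y² cancel):
  -64.094·x − 28.236·y = -1280.322339
  -88.506·x + 106.792·y = -7514.538304
det = -64.094·106.792 − -28.236·-88.506 = -9343.781864
x = (-1280.322339·106.792 − -28.236·-7514.538304) / -9343.781864 = 37.341271
y = (-64.094·-7514.538304 − -1280.322339·-88.506) / -9343.781864 = -39.418794
|P − Q| = √((37.341271 − -45.490)² + (-39.418794 − 35.484)²) = 111.675637

111.676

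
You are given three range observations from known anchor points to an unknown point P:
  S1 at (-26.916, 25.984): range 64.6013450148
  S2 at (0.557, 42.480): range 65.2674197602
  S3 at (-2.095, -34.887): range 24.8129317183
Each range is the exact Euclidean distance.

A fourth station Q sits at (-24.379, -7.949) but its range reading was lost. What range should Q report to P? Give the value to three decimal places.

eq1: (x + 26.916)² + (y − 25.984)² = 64.6013450148²
eq2: (x − 0.557)² + (y − 42.480)² = 65.2674197602²
eq3: (x + 2.095)² + (y + 34.887)² = 24.8129317183²
eq1−eq3, eq1−eq2 (x²,y² cancel):
  49.642·x − 121.742·y = 3379.504679
  54.946·x + 32.992·y = 318.719033
det = 49.642·32.992 − -121.742·54.946 = 8327.024796
x = (3379.504679·32.992 − -121.742·318.719033) / 8327.024796 = 18.049437
y = (49.642·318.719033 − 3379.504679·54.946) / 8327.024796 = -20.399653
|P − Q| = √((18.049437 − -24.379)² + (-20.399653 − -7.949)²) = 44.217542

44.218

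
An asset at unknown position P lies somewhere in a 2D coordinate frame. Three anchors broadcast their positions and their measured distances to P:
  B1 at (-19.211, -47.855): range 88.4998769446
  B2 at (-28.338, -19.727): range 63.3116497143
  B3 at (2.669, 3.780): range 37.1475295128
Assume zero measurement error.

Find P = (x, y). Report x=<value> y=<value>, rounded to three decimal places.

eq1: (x + 19.211)² + (y + 47.855)² = 88.4998769446²
eq2: (x + 28.338)² + (y + 19.727)² = 63.3116497143²
eq3: (x − 2.669)² + (y − 3.780)² = 37.1475295128²
eq1−eq3, eq1−eq2 (x²,y² cancel):
  43.760·x + 103.270·y = 3814.537685
  -18.254·x + 56.256·y = 2356.896457
det = 43.760·56.256 − 103.270·-18.254 = 4346.853140
x = (3814.537685·56.256 − 103.270·2356.896457) / 4346.853140 = -6.626878
y = (43.760·2356.896457 − 3814.537685·-18.254) / 4346.853140 = 39.745617

x=-6.627 y=39.746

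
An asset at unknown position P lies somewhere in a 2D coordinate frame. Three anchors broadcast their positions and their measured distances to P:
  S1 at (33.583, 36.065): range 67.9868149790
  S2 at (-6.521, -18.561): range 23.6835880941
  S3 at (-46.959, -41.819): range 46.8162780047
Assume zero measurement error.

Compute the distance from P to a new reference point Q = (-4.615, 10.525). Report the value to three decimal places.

eq1: (x − 33.583)² + (y − 36.065)² = 67.9868149790²
eq2: (x + 6.521)² + (y + 18.561)² = 23.6835880941²
eq3: (x + 46.959)² + (y + 41.819)² = 46.8162780047²
eq1−eq3, eq1−eq2 (x²,y² cancel):
  -161.084·x − 155.768·y = 3955.917453
  -80.208·x − 109.252·y = 2019.826714
det = -161.084·-109.252 − -155.768·-80.208 = 5104.909424
x = (3955.917453·-109.252 − -155.768·2019.826714) / 5104.909424 = -23.030286
y = (-161.084·2019.826714 − 3955.917453·-80.208) / 5104.909424 = -1.579957
|P − Q| = √((-23.030286 − -4.615)² + (-1.579957 − 10.525)²) = 22.037531

22.038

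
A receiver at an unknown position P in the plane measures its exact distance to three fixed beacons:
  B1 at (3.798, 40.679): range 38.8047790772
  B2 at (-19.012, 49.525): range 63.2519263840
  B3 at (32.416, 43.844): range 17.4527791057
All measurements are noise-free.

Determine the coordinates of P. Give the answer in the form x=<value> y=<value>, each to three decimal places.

eq1: (x − 3.798)² + (y − 40.679)² = 38.8047790772²
eq2: (x + 19.012)² + (y − 49.525)² = 63.2519263840²
eq3: (x − 32.416)² + (y − 43.844)² = 17.4527791057²
eq3−eq2, eq3−eq1 (x²,y² cancel):
  -102.856·x + 11.362·y = -3855.118316
  -57.236·x − 6.330·y = -2505.098928
det = -102.856·-6.330 − 11.362·-57.236 = 1301.393912
x = (-3855.118316·-6.330 − 11.362·-2505.098928) / 1301.393912 = 40.622468
y = (-102.856·-2505.098928 − -3855.118316·-57.236) / 1301.393912 = 28.440969

x=40.622 y=28.441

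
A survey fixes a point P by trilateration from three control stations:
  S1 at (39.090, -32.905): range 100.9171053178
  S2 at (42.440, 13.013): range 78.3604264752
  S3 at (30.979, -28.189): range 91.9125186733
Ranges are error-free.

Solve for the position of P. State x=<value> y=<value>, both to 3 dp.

eq1: (x − 39.090)² + (y + 32.905)² = 100.9171053178²
eq2: (x − 42.440)² + (y − 13.013)² = 78.3604264752²
eq3: (x − 30.979)² + (y + 28.189)² = 91.9125186733²
eq3−eq1, eq3−eq2 (x²,y² cancel):
  16.222·x − 9.432·y = -879.902094
  22.922·x + 82.404·y = 2523.728259
det = 16.222·82.404 − -9.432·22.922 = 1552.957992
x = (-879.902094·82.404 − -9.432·2523.728259) / 1552.957992 = -31.361857
y = (16.222·2523.728259 − -879.902094·22.922) / 1552.957992 = 39.350089

x=-31.362 y=39.350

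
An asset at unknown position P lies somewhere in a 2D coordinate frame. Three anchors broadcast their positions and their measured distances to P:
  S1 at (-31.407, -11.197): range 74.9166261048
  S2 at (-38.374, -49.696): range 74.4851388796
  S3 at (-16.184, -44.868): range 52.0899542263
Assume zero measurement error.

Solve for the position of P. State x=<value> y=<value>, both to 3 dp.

eq1: (x + 31.407)² + (y + 11.197)² = 74.9166261048²
eq2: (x + 38.374)² + (y + 49.696)² = 74.4851388796²
eq3: (x + 16.184)² + (y + 44.868)² = 52.0899542263²
eq3−eq2, eq3−eq1 (x²,y² cancel):
  -44.380·x − 9.656·y = -1167.475571
  -30.446·x + 67.342·y = -4062.424358
det = -44.380·67.342 − -9.656·-30.446 = -3282.624536
x = (-1167.475571·67.342 − -9.656·-4062.424358) / -3282.624536 = 35.900210
y = (-44.380·-4062.424358 − -1167.475571·-30.446) / -3282.624536 = -44.094422

x=35.900 y=-44.094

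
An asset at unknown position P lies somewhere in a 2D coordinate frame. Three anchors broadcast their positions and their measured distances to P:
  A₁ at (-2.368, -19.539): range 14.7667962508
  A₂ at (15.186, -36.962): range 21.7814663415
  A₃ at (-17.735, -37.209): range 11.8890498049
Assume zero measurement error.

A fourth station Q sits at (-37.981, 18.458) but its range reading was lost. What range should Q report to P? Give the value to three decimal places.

eq1: (x + 2.368)² + (y + 19.539)² = 14.7667962508²
eq2: (x − 15.186)² + (y + 36.962)² = 21.7814663415²
eq3: (x + 17.735)² + (y + 37.209)² = 11.8890498049²
eq1−eq2, eq1−eq3 (x²,y² cancel):
  35.108·x − 34.846·y = 953.050091
  -30.734·x − 35.340·y = 1388.368727
det = 35.108·-35.340 − -34.846·-30.734 = -2311.673684
x = (953.050091·-35.340 − -34.846·1388.368727) / -2311.673684 = -6.358296
y = (35.108·1388.368727 − 953.050091·-30.734) / -2311.673684 = -33.756447
|P − Q| = √((-6.358296 − -37.981)² + (-33.756447 − 18.458)²) = 61.043787

61.044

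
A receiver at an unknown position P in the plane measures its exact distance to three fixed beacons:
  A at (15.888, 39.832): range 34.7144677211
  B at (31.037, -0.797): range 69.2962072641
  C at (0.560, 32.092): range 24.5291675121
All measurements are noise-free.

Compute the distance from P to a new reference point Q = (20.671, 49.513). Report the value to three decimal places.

38.435

eq1: (x − 15.888)² + (y − 39.832)² = 34.7144677211²
eq2: (x − 31.037)² + (y + 0.797)² = 69.2962072641²
eq3: (x − 0.560)² + (y − 32.092)² = 24.5291675121²
eq3−eq2, eq3−eq1 (x²,y² cancel):
  60.954·x − 65.778·y = -4266.563768
  30.656·x + 15.480·y = 205.392494
det = 60.954·15.480 − -65.778·30.656 = 2960.058288
x = (-4266.563768·15.480 − -65.778·205.392494) / 2960.058288 = -17.748333
y = (60.954·205.392494 − -4266.563768·30.656) / 2960.058288 = 48.416369
|P − Q| = √((-17.748333 − 20.671)² + (48.416369 − 49.513)²) = 38.434981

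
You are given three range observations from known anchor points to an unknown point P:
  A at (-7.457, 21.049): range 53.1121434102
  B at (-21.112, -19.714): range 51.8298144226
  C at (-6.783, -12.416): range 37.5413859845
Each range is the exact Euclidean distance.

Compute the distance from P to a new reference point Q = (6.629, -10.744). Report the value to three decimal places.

eq1: (x + 7.457)² + (y − 21.049)² = 53.1121434102²
eq2: (x + 21.112)² + (y + 19.714)² = 51.8298144226²
eq3: (x + 6.783)² + (y + 12.416)² = 37.5413859845²
eq2−eq1, eq2−eq3 (x²,y² cancel):
  27.310·x + 81.526·y = -470.261205
  28.658·x + 14.596·y = 642.781806
det = 27.310·14.596 − 81.526·28.658 = -1937.755348
x = (-470.261205·14.596 − 81.526·642.781806) / -1937.755348 = 30.585575
y = (27.310·642.781806 − -470.261205·28.658) / -1937.755348 = -16.013950
|P − Q| = √((30.585575 − 6.629)² + (-16.013950 − -10.744)²) = 24.529367

24.529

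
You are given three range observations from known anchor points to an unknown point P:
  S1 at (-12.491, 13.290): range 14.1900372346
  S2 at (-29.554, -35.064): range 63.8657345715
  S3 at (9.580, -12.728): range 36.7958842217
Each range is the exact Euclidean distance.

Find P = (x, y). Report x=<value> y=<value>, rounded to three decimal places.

x=-1.562 y=22.340

eq1: (x + 12.491)² + (y − 13.290)² = 14.1900372346²
eq2: (x + 29.554)² + (y + 35.064)² = 63.8657345715²
eq3: (x − 9.580)² + (y + 12.728)² = 36.7958842217²
eq1−eq3, eq1−eq2 (x²,y² cancel):
  44.142·x − 52.036·y = -1231.450736
  -34.126·x − 96.708·y = -2107.201065
det = 44.142·-96.708 − -52.036·-34.126 = -6044.665072
x = (-1231.450736·-96.708 − -52.036·-2107.201065) / -6044.665072 = -1.561844
y = (44.142·-2107.201065 − -1231.450736·-34.126) / -6044.665072 = 22.340453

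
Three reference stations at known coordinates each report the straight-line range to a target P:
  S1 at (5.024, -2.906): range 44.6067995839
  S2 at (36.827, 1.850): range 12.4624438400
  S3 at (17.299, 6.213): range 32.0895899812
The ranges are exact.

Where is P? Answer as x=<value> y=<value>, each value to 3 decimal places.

x=49.232 y=3.046

eq1: (x − 5.024)² + (y + 2.906)² = 44.6067995839²
eq2: (x − 36.827)² + (y − 1.850)² = 12.4624438400²
eq3: (x − 17.299)² + (y − 6.213)² = 32.0895899812²
eq2−eq1, eq2−eq3 (x²,y² cancel):
  -63.606·x − 9.512·y = -3160.419080
  -39.056·x + 8.726·y = -1896.222938
det = -63.606·8.726 − -9.512·-39.056 = -926.526628
x = (-3160.419080·8.726 − -9.512·-1896.222938) / -926.526628 = 49.231925
y = (-63.606·-1896.222938 − -3160.419080·-39.056) / -926.526628 = 3.045969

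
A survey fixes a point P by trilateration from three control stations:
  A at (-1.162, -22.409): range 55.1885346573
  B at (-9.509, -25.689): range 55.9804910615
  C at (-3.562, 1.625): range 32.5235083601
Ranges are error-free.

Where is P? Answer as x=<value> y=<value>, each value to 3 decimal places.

x=-20.951 y=29.110

eq1: (x + 1.162)² + (y + 22.409)² = 55.1885346573²
eq2: (x + 9.509)² + (y + 25.689)² = 55.9804910615²
eq3: (x + 3.562)² + (y − 1.625)² = 32.5235083601²
eq2−eq3, eq2−eq1 (x²,y² cancel):
  11.894·x + 54.628·y = 1341.019450
  16.694·x + 6.560·y = -158.791255
det = 11.894·6.560 − 54.628·16.694 = -833.935192
x = (1341.019450·6.560 − 54.628·-158.791255) / -833.935192 = -20.950712
y = (11.894·-158.791255 − 1341.019450·16.694) / -833.935192 = 29.109746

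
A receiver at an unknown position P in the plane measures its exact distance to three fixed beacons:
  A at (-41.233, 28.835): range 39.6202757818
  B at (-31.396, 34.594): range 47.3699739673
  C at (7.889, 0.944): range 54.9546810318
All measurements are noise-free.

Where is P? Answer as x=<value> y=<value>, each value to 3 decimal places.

x=-45.858 y=-10.514

eq1: (x + 41.233)² + (y − 28.835)² = 39.6202757818²
eq2: (x + 31.396)² + (y − 34.594)² = 47.3699739673²
eq3: (x − 7.889)² + (y − 0.944)² = 54.9546810318²
eq3−eq2, eq3−eq1 (x²,y² cancel):
  -78.570·x + 67.300·y = 2895.428729
  -98.244·x + 55.782·y = 3918.740771
det = -78.570·55.782 − 67.300·-98.244 = 2229.029460
x = (2895.428729·55.782 − 67.300·3918.740771) / 2229.029460 = -45.857828
y = (-78.570·3918.740771 − 2895.428729·-98.244) / 2229.029460 = -10.514425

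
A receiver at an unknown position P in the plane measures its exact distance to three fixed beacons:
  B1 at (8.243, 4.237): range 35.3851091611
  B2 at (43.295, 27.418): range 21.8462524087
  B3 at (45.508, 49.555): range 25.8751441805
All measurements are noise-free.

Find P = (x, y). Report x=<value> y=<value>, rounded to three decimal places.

x=23.314 y=36.252

eq1: (x − 8.243)² + (y − 4.237)² = 35.3851091611²
eq2: (x − 43.295)² + (y − 27.418)² = 21.8462524087²
eq3: (x − 45.508)² + (y − 49.555)² = 25.8751441805²
eq2−eq1, eq2−eq3 (x²,y² cancel):
  -70.104·x − 46.362·y = -3315.151737
  4.426·x + 44.274·y = 1708.207998
det = -70.104·44.274 − -46.362·4.426 = -2898.586284
x = (-3315.151737·44.274 − -46.362·1708.207998) / -2898.586284 = 23.314500
y = (-70.104·1708.207998 − -3315.151737·4.426) / -2898.586284 = 36.251932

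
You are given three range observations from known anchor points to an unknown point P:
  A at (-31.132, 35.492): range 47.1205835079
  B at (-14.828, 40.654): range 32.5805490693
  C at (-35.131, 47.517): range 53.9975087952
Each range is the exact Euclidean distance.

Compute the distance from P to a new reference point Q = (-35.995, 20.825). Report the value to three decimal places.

52.109

eq1: (x + 31.132)² + (y − 35.492)² = 47.1205835079²
eq2: (x + 14.828)² + (y − 40.654)² = 32.5805490693²
eq3: (x + 35.131)² + (y − 47.517)² = 53.9975087952²
eq2−eq3, eq2−eq1 (x²,y² cancel):
  -40.606·x + 13.726·y = -234.803628
  -32.608·x − 10.324·y = -802.591024
det = -40.606·-10.324 − 13.726·-32.608 = 866.793752
x = (-234.803628·-10.324 − 13.726·-802.591024) / 866.793752 = 15.505969
y = (-40.606·-802.591024 − -234.803628·-32.608) / 866.793752 = 28.765245
|P − Q| = √((15.505969 − -35.995)² + (28.765245 − 20.825)²) = 52.109474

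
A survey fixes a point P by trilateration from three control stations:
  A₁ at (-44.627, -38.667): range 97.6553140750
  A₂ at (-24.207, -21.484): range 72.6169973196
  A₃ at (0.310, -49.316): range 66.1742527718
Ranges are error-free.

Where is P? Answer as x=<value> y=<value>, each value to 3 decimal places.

x=45.436 y=-0.915

eq1: (x + 44.627)² + (y + 38.667)² = 97.6553140750²
eq2: (x + 24.207)² + (y + 21.484)² = 72.6169973196²
eq3: (x − 0.310)² + (y + 49.316)² = 66.1742527718²
eq3−eq2, eq3−eq1 (x²,y² cancel):
  -49.034·x + 55.664·y = -2278.819421
  -89.874·x + 21.298·y = -4102.986575
det = -49.034·21.298 − 55.664·-89.874 = 3958.420204
x = (-2278.819421·21.298 − 55.664·-4102.986575) / 3958.420204 = 45.435891
y = (-49.034·-4102.986575 − -2278.819421·-89.874) / 3958.420204 = -0.914702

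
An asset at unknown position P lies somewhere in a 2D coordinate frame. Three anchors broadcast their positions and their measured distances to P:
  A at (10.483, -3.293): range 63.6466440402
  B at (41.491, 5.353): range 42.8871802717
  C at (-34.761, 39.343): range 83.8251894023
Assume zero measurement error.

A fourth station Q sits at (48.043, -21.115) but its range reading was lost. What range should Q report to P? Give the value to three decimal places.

68.756

eq1: (x − 10.483)² + (y + 3.293)² = 63.6466440402²
eq2: (x − 41.491)² + (y − 5.353)² = 42.8871802717²
eq3: (x + 34.761)² + (y − 39.343)² = 83.8251894023²
eq2−eq3, eq2−eq1 (x²,y² cancel):
  -152.504·x + 67.980·y = -4181.311067
  -62.016·x − 17.292·y = -3841.005618
det = -152.504·-17.292 − 67.980·-62.016 = 6852.946848
x = (-4181.311067·-17.292 − 67.980·-3841.005618) / 6852.946848 = 48.652762
y = (-152.504·-3841.005618 − -4181.311067·-62.016) / 6852.946848 = 47.637978
|P − Q| = √((48.652762 − 48.043)² + (47.637978 − -21.115)²) = 68.755682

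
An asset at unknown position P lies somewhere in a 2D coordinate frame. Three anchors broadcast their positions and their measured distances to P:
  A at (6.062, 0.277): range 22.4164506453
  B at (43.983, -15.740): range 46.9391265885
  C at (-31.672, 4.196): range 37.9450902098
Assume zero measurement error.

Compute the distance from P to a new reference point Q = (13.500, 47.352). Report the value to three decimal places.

eq1: (x − 6.062)² + (y − 0.277)² = 22.4164506453²
eq2: (x − 43.983)² + (y + 15.740)² = 46.9391265885²
eq3: (x + 31.672)² + (y − 4.196)² = 37.9450902098²
eq2−eq3, eq2−eq1 (x²,y² cancel):
  -151.310·x + 39.872·y = -398.078155
  -75.842·x + 32.034·y = -444.642971
det = -151.310·32.034 − 39.872·-75.842 = -1823.092316
x = (-398.078155·32.034 − 39.872·-444.642971) / -1823.092316 = -2.729850
y = (-151.310·-444.642971 − -398.078155·-75.842) / -1823.092316 = -20.343394
|P − Q| = √((-2.729850 − 13.500)² + (-20.343394 − 47.352)²) = 69.613751

69.614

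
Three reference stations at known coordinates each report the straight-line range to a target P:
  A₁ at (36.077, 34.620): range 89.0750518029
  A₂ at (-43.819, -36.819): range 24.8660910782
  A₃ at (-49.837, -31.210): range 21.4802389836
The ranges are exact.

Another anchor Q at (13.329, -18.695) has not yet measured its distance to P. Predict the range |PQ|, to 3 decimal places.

53.347

eq1: (x − 36.077)² + (y − 34.620)² = 89.0750518029²
eq2: (x + 43.819)² + (y + 36.819)² = 24.8660910782²
eq3: (x + 49.837)² + (y + 31.210)² = 21.4802389836²
eq3−eq1, eq3−eq2 (x²,y² cancel):
  171.828·x + 131.660·y = -8430.660527
  12.036·x − 11.218·y = -338.968966
det = 171.828·-11.218 − 131.660·12.036 = -3512.226264
x = (-8430.660527·-11.218 − 131.660·-338.968966) / -3512.226264 = -39.634065
y = (171.828·-338.968966 − -8430.660527·12.036) / -3512.226264 = -12.307598
|P − Q| = √((-39.634065 − 13.329)² + (-12.307598 − -18.695)²) = 53.346838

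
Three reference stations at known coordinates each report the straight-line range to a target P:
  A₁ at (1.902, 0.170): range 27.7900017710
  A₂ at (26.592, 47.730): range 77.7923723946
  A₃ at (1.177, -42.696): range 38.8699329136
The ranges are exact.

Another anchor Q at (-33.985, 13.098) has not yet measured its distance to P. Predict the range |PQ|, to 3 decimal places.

27.624

eq1: (x − 1.902)² + (y − 0.170)² = 27.7900017710²
eq2: (x − 26.592)² + (y − 47.730)² = 77.7923723946²
eq3: (x − 1.177)² + (y + 42.696)² = 38.8699329136²
eq1−eq3, eq1−eq2 (x²,y² cancel):
  -1.450·x − 85.732·y = 1082.099755
  49.380·x + 95.120·y = -2297.728144
det = -1.450·95.120 − -85.732·49.380 = 4095.522160
x = (1082.099755·95.120 − -85.732·-2297.728144) / 4095.522160 = -22.966425
y = (-1.450·-2297.728144 − 1082.099755·49.380) / 4095.522160 = -12.233454
|P − Q| = √((-22.966425 − -33.985)² + (-12.233454 − 13.098)²) = 27.624112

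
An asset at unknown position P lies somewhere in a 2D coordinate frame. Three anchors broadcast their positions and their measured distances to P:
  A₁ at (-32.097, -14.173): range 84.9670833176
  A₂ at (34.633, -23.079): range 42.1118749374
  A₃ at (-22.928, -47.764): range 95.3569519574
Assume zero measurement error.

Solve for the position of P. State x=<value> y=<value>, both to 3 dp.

eq1: (x + 32.097)² + (y + 14.173)² = 84.9670833176²
eq2: (x − 34.633)² + (y + 23.079)² = 42.1118749374²
eq3: (x + 22.928)² + (y + 47.764)² = 95.3569519574²
eq3−eq1, eq3−eq2 (x²,y² cancel):
  -18.338·x + 67.182·y = 297.541497
  115.122·x + 49.370·y = 6244.530326
det = -18.338·49.370 − 67.182·115.122 = -8639.473264
x = (297.541497·49.370 − 67.182·6244.530326) / -8639.473264 = 46.858229
y = (-18.338·6244.530326 − 297.541497·115.122) / -8639.473264 = 17.219310

x=46.858 y=17.219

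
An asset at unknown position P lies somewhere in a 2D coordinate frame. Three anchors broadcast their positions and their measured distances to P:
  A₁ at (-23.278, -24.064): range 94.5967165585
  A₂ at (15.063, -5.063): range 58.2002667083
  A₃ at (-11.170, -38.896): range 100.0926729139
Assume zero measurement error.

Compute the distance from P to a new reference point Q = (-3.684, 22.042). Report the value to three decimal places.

48.714

eq1: (x + 23.278)² + (y + 24.064)² = 94.5967165585²
eq2: (x − 15.063)² + (y + 5.063)² = 58.2002667083²
eq3: (x + 11.170)² + (y + 38.896)² = 100.0926729139²
eq3−eq2, eq3−eq1 (x²,y² cancel):
  52.466·x + 67.666·y = 5246.132348
  -24.216·x + 29.664·y = 553.278051
det = 52.466·29.664 − 67.666·-24.216 = 3194.951280
x = (5246.132348·29.664 − 67.666·553.278051) / 3194.951280 = 36.990598
y = (52.466·553.278051 − 5246.132348·-24.216) / 3194.951280 = 48.848516
|P − Q| = √((36.990598 − -3.684)² + (48.848516 − 22.042)²) = 48.713573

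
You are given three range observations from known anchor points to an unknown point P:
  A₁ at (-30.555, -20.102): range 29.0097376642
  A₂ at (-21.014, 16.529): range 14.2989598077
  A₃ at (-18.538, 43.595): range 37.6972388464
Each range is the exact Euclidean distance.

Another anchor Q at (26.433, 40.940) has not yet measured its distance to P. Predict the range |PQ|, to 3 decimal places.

eq1: (x + 30.555)² + (y + 20.102)² = 29.0097376642²
eq2: (x + 21.014)² + (y − 16.529)² = 14.2989598077²
eq3: (x + 18.538)² + (y − 43.595)² = 37.6972388464²
eq3−eq2, eq3−eq1 (x²,y² cancel):
  -4.952·x − 54.132·y = -312.763867
  -24.034·x − 127.394·y = -326.966103
det = -4.952·-127.394 − -54.132·-24.034 = -670.153400
x = (-312.763867·-127.394 − -54.132·-326.966103) / -670.153400 = -33.044540
y = (-4.952·-326.966103 − -312.763867·-24.034) / -670.153400 = 8.800717
|P − Q| = √((-33.044540 − 26.433)² + (8.800717 − 40.940)²) = 67.605557

67.606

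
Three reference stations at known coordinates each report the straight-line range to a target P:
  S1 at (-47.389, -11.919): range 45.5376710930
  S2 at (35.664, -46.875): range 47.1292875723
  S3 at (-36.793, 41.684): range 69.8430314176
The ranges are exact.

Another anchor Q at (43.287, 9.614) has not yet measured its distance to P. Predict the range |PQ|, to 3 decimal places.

eq1: (x + 47.389)² + (y + 11.919)² = 45.5376710930²
eq2: (x − 35.664)² + (y + 46.875)² = 47.1292875723²
eq3: (x + 36.793)² + (y − 41.684)² = 69.8430314176²
eq2−eq3, eq2−eq1 (x²,y² cancel):
  -144.914·x + 177.118·y = -3034.785107
  -166.106·x + 69.912·y = -933.916380
det = -144.914·69.912 − 177.118·-166.106 = 19289.134940
x = (-3034.785107·69.912 − 177.118·-933.916380) / 19289.134940 = -2.423877
y = (-144.914·-933.916380 − -3034.785107·-166.106) / 19289.134940 = -19.117418
|P − Q| = √((-2.423877 − 43.287)² + (-19.117418 − 9.614)²) = 53.990543

53.991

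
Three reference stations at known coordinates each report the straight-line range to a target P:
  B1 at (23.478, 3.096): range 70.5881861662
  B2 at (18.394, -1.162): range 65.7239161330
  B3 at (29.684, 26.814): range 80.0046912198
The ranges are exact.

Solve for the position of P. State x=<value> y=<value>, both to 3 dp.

eq1: (x − 23.478)² + (y − 3.096)² = 70.5881861662²
eq2: (x − 18.394)² + (y + 1.162)² = 65.7239161330²
eq3: (x − 29.684)² + (y − 26.814)² = 80.0046912198²
eq1−eq3, eq1−eq2 (x²,y² cancel):
  12.412·x + 47.436·y = -378.729839
  -10.168·x − 8.516·y = 441.946654
det = 12.412·-8.516 − 47.436·-10.168 = 376.628656
x = (-378.729839·-8.516 − 47.436·441.946654) / 376.628656 = -47.099226
y = (12.412·441.946654 − -378.729839·-10.168) / 376.628656 = 4.339863

x=-47.099 y=4.340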